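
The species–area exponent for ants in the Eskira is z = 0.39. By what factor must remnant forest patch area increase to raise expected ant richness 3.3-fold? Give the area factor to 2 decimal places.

21.36

(A₂/A₁)^0.39 = 3.3, so A₂/A₁ = 3.3^(1/0.39) = 3.3^2.564
ln(A₂/A₁) = ln 3.3 / 0.39 = 1.1939 / 0.39 = 3.0613
A₂/A₁ = e^3.0613 ≈ 21.36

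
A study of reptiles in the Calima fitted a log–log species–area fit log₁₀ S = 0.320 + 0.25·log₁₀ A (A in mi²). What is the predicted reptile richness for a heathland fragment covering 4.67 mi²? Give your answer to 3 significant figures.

S = 2.089 × 4.67^0.25
ln S = ln 2.089 + 0.25 × ln 4.67 = 0.7368 + 0.25 × 1.5412 = 1.1221
S = e^1.1221 ≈ 3.071

3.07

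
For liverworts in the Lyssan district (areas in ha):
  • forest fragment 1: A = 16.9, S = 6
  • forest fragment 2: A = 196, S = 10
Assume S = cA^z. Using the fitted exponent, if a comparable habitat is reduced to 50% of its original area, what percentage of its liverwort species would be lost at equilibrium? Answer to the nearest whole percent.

13%

z = ln(10/6) / ln(196/16.9) = 0.5108 / 2.4508 = 0.2084
S_new/S_old = (A_new/A_old)^z = 0.5^0.2084 = exp(0.2084 × -0.6931) = 0.8655
Fraction lost = 1 − 0.8655 = 0.1345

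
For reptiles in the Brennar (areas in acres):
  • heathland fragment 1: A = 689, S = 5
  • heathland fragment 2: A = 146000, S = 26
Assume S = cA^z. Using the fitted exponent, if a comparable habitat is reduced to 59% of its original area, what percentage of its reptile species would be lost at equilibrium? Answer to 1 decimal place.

z = ln(26/5) / ln(146000/689) = 1.6487 / 5.3561 = 0.3078
S_new/S_old = (A_new/A_old)^z = 0.59^0.3078 = exp(0.3078 × -0.5276) = 0.8501
Fraction lost = 1 − 0.8501 = 0.1499

15.0%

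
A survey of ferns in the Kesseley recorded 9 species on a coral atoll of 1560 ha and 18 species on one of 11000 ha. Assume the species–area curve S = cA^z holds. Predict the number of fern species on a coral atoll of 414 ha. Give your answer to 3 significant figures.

z = ln(18/9) / ln(11000/1560) = 0.6931 / 1.9532 = 0.3549
c = 9 / 1560^0.3549 = 9 / 13.59 = 0.6623
S₃ = 0.6623 × 414^0.3549 = 0.6623 × 8.486 ≈ 5.621

5.62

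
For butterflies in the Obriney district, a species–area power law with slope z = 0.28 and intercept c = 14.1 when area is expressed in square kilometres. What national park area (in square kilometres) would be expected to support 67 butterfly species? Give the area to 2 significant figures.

260 square kilometres

67 = 14.1 × A^0.28  ⇒  A^0.28 = 67/14.1 = 4.752
ln A = ln(4.752) / 0.28 = 1.5585 / 0.28 = 5.5661
A = e^5.5661 ≈ 261.4 square kilometres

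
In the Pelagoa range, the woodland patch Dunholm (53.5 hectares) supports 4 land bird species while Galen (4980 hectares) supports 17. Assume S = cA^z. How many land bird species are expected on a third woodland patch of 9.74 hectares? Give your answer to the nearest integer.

2

z = ln(17/4) / ln(4980/53.5) = 1.4469 / 4.5335 = 0.3192
c = 4 / 53.5^0.3192 = 4 / 3.561 = 1.123
S₃ = 1.123 × 9.74^0.3192 = 1.123 × 2.068 ≈ 2.322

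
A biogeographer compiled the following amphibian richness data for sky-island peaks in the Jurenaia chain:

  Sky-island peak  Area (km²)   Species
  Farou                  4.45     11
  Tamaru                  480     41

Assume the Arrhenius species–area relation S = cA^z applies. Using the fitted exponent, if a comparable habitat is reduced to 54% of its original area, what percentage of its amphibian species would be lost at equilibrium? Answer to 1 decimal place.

z = ln(41/11) / ln(480/4.45) = 1.3157 / 4.6809 = 0.2811
S_new/S_old = (A_new/A_old)^z = 0.54^0.2811 = exp(0.2811 × -0.6162) = 0.841
Fraction lost = 1 − 0.841 = 0.159

15.9%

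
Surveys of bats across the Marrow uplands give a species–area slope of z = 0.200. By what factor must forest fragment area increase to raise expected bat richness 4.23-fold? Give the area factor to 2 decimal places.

(A₂/A₁)^0.2 = 4.23, so A₂/A₁ = 4.23^(1/0.2) = 4.23^5
ln(A₂/A₁) = ln 4.23 / 0.2 = 1.4422 / 0.2 = 7.2110
A₂/A₁ = e^7.2110 ≈ 1354

1354.26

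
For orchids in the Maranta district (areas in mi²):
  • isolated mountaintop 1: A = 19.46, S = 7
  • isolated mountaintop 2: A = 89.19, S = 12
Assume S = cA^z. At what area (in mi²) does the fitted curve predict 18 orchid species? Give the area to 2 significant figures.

z = ln(12/7) / ln(89.19/19.46) = 0.5390 / 1.5224 = 0.3540
c = 7 / 19.46^0.3540 = 7 / 2.86 = 2.447
A = (18/2.447)^(1/0.3540) ⇒ ln A = ln(7.355)/0.3540 = 5.6360
A = e^5.6360 ≈ 280.3 mi²

280 mi²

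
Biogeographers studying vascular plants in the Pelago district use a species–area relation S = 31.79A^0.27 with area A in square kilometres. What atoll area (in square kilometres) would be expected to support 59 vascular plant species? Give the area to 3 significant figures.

59 = 31.79 × A^0.27  ⇒  A^0.27 = 59/31.79 = 1.856
ln A = ln(1.856) / 0.27 = 0.6184 / 0.27 = 2.2903
A = e^2.2903 ≈ 9.878 square kilometres

9.88 square kilometres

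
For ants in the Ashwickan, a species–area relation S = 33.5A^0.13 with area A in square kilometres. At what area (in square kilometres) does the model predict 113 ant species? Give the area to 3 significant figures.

11500 square kilometres

113 = 33.5 × A^0.13  ⇒  A^0.13 = 113/33.5 = 3.373
ln A = ln(3.373) / 0.13 = 1.2158 / 0.13 = 9.3526
A = e^9.3526 ≈ 11529 square kilometres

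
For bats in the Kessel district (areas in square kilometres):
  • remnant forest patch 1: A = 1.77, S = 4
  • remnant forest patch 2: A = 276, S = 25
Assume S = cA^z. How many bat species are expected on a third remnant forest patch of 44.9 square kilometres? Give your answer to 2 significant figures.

13

z = ln(25/4) / ln(276/1.77) = 1.8326 / 5.0494 = 0.3629
c = 4 / 1.77^0.3629 = 4 / 1.23 = 3.251
S₃ = 3.251 × 44.9^0.3629 = 3.251 × 3.978 ≈ 12.93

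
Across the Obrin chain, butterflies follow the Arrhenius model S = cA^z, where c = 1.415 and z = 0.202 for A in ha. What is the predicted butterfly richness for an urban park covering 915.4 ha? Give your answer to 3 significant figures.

S = 1.415 × 915.4^0.202 = 1.415 × 3.965 ≈ 5.611

5.61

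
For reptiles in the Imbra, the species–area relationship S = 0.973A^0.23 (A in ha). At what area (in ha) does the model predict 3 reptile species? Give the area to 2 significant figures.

130 ha

3 = 0.973 × A^0.23  ⇒  A^0.23 = 3/0.973 = 3.083
ln A = ln(3.083) / 0.23 = 1.1260 / 0.23 = 4.8956
A = e^4.8956 ≈ 133.7 ha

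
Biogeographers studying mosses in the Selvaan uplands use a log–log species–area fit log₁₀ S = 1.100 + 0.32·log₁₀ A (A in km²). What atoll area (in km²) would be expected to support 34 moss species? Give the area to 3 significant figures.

34 = 12.59 × A^0.32  ⇒  A^0.32 = 34/12.59 = 2.701
ln A = ln(2.701) / 0.32 = 0.9935 / 0.32 = 3.1047
A = e^3.1047 ≈ 22.3 km²

22.3 km²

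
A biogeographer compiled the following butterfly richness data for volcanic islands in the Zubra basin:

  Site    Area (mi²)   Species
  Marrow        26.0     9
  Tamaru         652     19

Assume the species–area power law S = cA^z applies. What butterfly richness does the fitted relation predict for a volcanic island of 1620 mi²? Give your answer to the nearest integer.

z = ln(19/9) / ln(652/26) = 0.7472 / 3.2219 = 0.2319
c = 9 / 26^0.2319 = 9 / 2.129 = 4.228
S₃ = 4.228 × 1620^0.2319 = 4.228 × 5.55 ≈ 23.47

23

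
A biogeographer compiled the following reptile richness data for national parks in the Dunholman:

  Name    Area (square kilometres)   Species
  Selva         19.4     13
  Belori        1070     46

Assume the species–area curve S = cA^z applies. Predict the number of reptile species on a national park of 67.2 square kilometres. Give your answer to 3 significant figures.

z = ln(46/13) / ln(1070/19.4) = 1.2637 / 4.0101 = 0.3151
c = 13 / 19.4^0.3151 = 13 / 2.546 = 5.107
S₃ = 5.107 × 67.2^0.3151 = 5.107 × 3.766 ≈ 19.23

19.2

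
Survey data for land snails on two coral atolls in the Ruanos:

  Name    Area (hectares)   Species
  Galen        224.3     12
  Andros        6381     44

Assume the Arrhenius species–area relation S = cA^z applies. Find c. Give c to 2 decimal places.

1.47

z = ln(S₂/S₁) / ln(A₂/A₁) = ln(44/12) / ln(6381/224.3) = 1.2993 / 3.3481 = 0.3881
c = S₁ / A₁^z = 12 / 224.3^0.3881 = 12 / 8.171 = 1.469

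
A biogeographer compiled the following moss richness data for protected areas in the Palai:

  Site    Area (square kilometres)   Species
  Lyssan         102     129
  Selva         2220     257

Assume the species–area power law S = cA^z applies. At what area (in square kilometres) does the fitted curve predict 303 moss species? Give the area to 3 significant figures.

z = ln(257/129) / ln(2220/102) = 0.6893 / 3.0803 = 0.2238
c = 129 / 102^0.2238 = 129 / 2.815 = 45.83
A = (303/45.83)^(1/0.2238) ⇒ ln A = ln(6.612)/0.2238 = 8.4411
A = e^8.4411 ≈ 4634 square kilometres

4630 square kilometres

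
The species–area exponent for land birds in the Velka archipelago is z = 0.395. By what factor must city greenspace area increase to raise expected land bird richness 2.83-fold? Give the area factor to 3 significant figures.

13.9

(A₂/A₁)^0.395 = 2.83, so A₂/A₁ = 2.83^(1/0.395) = 2.83^2.532
ln(A₂/A₁) = ln 2.83 / 0.395 = 1.0403 / 0.395 = 2.6336
A₂/A₁ = e^2.6336 ≈ 13.92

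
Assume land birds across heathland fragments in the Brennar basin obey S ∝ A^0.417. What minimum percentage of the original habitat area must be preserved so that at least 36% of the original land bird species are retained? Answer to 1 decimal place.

Need (A_new/A_old)^0.417 = 0.36, so A_new/A_old = 0.36^(1/0.417) = 0.36^2.398
ln(A_new/A_old) = ln 0.36 / 0.417 = -1.0217 / 0.417 = -2.4500
A_new/A_old = e^-2.4500 ≈ 0.08629

8.6%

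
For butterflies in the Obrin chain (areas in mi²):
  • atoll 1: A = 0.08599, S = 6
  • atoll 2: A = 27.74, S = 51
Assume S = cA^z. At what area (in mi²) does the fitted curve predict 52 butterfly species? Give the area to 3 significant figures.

29.2 mi²

z = ln(51/6) / ln(27.74/0.08599) = 2.1401 / 5.7764 = 0.3705
c = 6 / 0.08599^0.3705 = 6 / 0.4029 = 14.89
A = (52/14.89)^(1/0.3705) ⇒ ln A = ln(3.492)/0.3705 = 3.3753
A = e^3.3753 ≈ 29.23 mi²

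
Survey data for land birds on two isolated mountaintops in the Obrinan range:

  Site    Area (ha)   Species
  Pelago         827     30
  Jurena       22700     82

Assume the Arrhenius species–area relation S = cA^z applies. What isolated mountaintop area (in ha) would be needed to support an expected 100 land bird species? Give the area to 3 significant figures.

z = ln(82/30) / ln(22700/827) = 1.0055 / 3.3123 = 0.3036
c = 30 / 827^0.3036 = 30 / 7.685 = 3.903
A = (100/3.903)^(1/0.3036) ⇒ ln A = ln(25.62)/0.3036 = 10.6838
A = e^10.6838 ≈ 43645 ha

43600 ha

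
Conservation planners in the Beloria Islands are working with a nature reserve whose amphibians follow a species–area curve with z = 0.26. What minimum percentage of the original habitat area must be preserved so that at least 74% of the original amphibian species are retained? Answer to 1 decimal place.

31.4%

Need (A_new/A_old)^0.26 = 0.74, so A_new/A_old = 0.74^(1/0.26) = 0.74^3.846
ln(A_new/A_old) = ln 0.74 / 0.26 = -0.3011 / 0.26 = -1.1581
A_new/A_old = e^-1.1581 ≈ 0.3141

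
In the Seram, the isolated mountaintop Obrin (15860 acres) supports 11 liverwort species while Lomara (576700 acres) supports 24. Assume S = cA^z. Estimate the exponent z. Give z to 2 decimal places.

0.22

Taking logs: ln S = ln c + z ln A, so z = (ln S₂ − ln S₁)/(ln A₂ − ln A₁).
z = ln(24/11) / ln(576700/15860) = ln(2.182) / ln(36.36) = 0.7802 / 3.5935 = 0.2171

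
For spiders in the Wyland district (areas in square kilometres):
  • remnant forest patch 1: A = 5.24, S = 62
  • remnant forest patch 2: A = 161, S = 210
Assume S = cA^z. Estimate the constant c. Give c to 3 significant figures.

z = ln(S₂/S₁) / ln(A₂/A₁) = ln(210/62) / ln(161/5.24) = 1.2200 / 3.4251 = 0.3562
c = S₁ / A₁^z = 62 / 5.24^0.3562 = 62 / 1.804 = 34.37

34.4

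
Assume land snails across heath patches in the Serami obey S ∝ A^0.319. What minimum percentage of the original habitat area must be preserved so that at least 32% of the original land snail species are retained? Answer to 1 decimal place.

2.8%

Need (A_new/A_old)^0.319 = 0.32, so A_new/A_old = 0.32^(1/0.319) = 0.32^3.135
ln(A_new/A_old) = ln 0.32 / 0.319 = -1.1394 / 0.319 = -3.5719
A_new/A_old = e^-3.5719 ≈ 0.0281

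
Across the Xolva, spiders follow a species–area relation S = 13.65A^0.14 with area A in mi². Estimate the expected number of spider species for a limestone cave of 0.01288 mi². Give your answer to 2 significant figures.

S = 13.65 × 0.01288^0.14 = 13.65 × 0.5437 ≈ 7.422

7.4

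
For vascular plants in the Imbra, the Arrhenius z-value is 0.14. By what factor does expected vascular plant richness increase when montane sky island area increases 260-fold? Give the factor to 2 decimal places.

2.18

S₂/S₁ = (A₂/A₁)^z = 260^0.14
ln(S₂/S₁) = 0.14 × ln 260 = 0.14 × 5.5607 = 0.7785
S₂/S₁ = e^0.7785 ≈ 2.178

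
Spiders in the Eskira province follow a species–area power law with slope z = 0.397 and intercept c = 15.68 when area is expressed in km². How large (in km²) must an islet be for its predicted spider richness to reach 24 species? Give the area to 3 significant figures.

2.92 km²

24 = 15.68 × A^0.397  ⇒  A^0.397 = 24/15.68 = 1.531
ln A = ln(1.531) / 0.397 = 0.4257 / 0.397 = 1.0722
A = e^1.0722 ≈ 2.922 km²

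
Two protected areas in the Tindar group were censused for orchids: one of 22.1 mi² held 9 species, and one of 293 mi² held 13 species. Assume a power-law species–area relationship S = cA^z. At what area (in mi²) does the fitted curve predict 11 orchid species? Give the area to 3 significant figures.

90.6 mi²

z = ln(13/9) / ln(293/22.1) = 0.3677 / 2.5846 = 0.1423
c = 9 / 22.1^0.1423 = 9 / 1.553 = 5.794
A = (11/5.794)^(1/0.1423) ⇒ ln A = ln(1.899)/0.1423 = 4.5060
A = e^4.5060 ≈ 90.56 mi²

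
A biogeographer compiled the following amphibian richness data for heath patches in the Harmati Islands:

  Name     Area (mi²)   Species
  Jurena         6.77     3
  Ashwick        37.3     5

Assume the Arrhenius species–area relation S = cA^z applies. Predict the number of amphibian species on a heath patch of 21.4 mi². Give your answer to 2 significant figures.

4.2

z = ln(5/3) / ln(37.3/6.77) = 0.5108 / 1.7065 = 0.2993
c = 3 / 6.77^0.2993 = 3 / 1.773 = 1.692
S₃ = 1.692 × 21.4^0.2993 = 1.692 × 2.502 ≈ 4.234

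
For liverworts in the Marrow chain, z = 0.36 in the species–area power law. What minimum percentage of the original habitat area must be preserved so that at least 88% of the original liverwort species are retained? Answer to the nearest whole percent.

70%

Need (A_new/A_old)^0.36 = 0.88, so A_new/A_old = 0.88^(1/0.36) = 0.88^2.778
ln(A_new/A_old) = ln 0.88 / 0.36 = -0.1278 / 0.36 = -0.3551
A_new/A_old = e^-0.3551 ≈ 0.7011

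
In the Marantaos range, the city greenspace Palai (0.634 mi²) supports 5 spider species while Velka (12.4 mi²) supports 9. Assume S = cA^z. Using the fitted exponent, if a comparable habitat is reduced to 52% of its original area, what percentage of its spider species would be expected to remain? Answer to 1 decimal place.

87.9%

z = ln(9/5) / ln(12.4/0.634) = 0.5878 / 2.9734 = 0.1977
S_new/S_old = (A_new/A_old)^z = 0.52^0.1977 = exp(0.1977 × -0.6539) = 0.8787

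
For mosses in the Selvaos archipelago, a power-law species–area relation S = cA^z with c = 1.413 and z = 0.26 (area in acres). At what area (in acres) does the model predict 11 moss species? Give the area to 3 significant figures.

11 = 1.413 × A^0.26  ⇒  A^0.26 = 11/1.413 = 7.785
ln A = ln(7.785) / 0.26 = 2.0522 / 0.26 = 7.8930
A = e^7.8930 ≈ 2678 acres

2680 acres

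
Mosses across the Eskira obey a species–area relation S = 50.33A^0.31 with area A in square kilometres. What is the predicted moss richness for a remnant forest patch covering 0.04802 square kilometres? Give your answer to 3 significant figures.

19.6

S = 50.33 × 0.04802^0.31 = 50.33 × 0.3902 ≈ 19.64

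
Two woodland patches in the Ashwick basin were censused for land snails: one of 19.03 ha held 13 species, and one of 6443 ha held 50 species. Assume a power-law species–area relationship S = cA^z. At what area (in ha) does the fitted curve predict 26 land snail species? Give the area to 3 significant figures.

z = ln(50/13) / ln(6443/19.03) = 1.3471 / 5.8247 = 0.2313
c = 13 / 19.03^0.2313 = 13 / 1.976 = 6.577
A = (26/6.577)^(1/0.2313) ⇒ ln A = ln(3.953)/0.2313 = 5.9432
A = e^5.9432 ≈ 381.1 ha

381 ha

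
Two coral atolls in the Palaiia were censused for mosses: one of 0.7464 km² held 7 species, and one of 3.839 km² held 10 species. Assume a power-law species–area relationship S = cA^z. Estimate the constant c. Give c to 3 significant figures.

7.46

z = ln(S₂/S₁) / ln(A₂/A₁) = ln(10/7) / ln(3.839/0.7464) = 0.3567 / 1.6377 = 0.2178
c = S₁ / A₁^z = 7 / 0.7464^0.2178 = 7 / 0.9383 = 7.46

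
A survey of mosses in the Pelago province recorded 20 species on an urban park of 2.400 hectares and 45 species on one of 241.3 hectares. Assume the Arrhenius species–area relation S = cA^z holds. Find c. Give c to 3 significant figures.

z = ln(S₂/S₁) / ln(A₂/A₁) = ln(45/20) / ln(241.3/2.4) = 0.8109 / 4.6106 = 0.1759
c = S₁ / A₁^z = 20 / 2.4^0.1759 = 20 / 1.166 = 17.15

17.1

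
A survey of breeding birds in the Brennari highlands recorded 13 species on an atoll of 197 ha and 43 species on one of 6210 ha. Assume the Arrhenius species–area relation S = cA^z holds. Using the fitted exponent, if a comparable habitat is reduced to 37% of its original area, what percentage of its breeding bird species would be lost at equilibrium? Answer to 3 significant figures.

z = ln(43/13) / ln(6210/197) = 1.1963 / 3.4507 = 0.3467
S_new/S_old = (A_new/A_old)^z = 0.37^0.3467 = exp(0.3467 × -0.9943) = 0.7085
Fraction lost = 1 − 0.7085 = 0.2915

29.2%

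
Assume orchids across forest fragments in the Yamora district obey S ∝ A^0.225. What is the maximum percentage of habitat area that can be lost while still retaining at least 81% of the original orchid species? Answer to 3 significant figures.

Need (A_new/A_old)^0.225 = 0.81, so A_new/A_old = 0.81^(1/0.225) = 0.81^4.444
ln(A_new/A_old) = ln 0.81 / 0.225 = -0.2107 / 0.225 = -0.9365
A_new/A_old = e^-0.9365 ≈ 0.392
Fraction that can be lost = 1 − 0.392 = 0.608

60.8%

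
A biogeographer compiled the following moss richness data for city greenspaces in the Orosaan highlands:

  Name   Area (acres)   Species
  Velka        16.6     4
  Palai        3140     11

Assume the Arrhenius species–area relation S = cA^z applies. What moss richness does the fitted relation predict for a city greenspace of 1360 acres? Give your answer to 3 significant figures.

z = ln(11/4) / ln(3140/16.6) = 1.0116 / 5.2426 = 0.1930
c = 4 / 16.6^0.1930 = 4 / 1.72 = 2.326
S₃ = 2.326 × 1360^0.1930 = 2.326 × 4.024 ≈ 9.36

9.36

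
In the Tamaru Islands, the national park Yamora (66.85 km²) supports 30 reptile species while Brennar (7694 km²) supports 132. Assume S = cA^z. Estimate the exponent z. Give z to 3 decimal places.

0.312

Taking logs: ln S = ln c + z ln A, so z = (ln S₂ − ln S₁)/(ln A₂ − ln A₁).
z = ln(132/30) / ln(7694/66.85) = ln(4.4) / ln(115.1) = 1.4816 / 4.7457 = 0.3122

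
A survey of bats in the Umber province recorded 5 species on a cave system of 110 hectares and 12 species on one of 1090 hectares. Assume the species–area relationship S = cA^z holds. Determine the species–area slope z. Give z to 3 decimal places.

Taking logs: ln S = ln c + z ln A, so z = (ln S₂ − ln S₁)/(ln A₂ − ln A₁).
z = ln(12/5) / ln(1090/110) = ln(2.4) / ln(9.909) = 0.8755 / 2.2935 = 0.3817

0.382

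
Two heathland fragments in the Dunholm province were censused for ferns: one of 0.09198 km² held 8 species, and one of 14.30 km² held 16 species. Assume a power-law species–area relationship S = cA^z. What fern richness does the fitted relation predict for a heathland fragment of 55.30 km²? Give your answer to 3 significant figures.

z = ln(16/8) / ln(14.3/0.09198) = 0.6931 / 5.0464 = 0.1374
c = 8 / 0.09198^0.1374 = 8 / 0.7205 = 11.1
S₃ = 11.1 × 55.3^0.1374 = 11.1 × 1.735 ≈ 19.27

19.3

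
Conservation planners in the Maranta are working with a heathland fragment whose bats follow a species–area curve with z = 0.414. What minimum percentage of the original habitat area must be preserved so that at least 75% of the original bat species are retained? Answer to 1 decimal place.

Need (A_new/A_old)^0.414 = 0.75, so A_new/A_old = 0.75^(1/0.414) = 0.75^2.415
ln(A_new/A_old) = ln 0.75 / 0.414 = -0.2877 / 0.414 = -0.6949
A_new/A_old = e^-0.6949 ≈ 0.4991

49.9%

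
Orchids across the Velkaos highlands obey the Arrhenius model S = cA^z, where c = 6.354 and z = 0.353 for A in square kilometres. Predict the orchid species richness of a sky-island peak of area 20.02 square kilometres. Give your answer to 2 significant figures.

S = 6.354 × 20.02^0.353
ln S = ln 6.354 + 0.353 × ln 20.02 = 1.8491 + 0.353 × 2.9967 = 2.9069
S = e^2.9069 ≈ 18.3

18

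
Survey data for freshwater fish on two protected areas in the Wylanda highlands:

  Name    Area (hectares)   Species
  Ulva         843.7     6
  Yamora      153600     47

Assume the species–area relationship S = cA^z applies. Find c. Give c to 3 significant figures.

z = ln(S₂/S₁) / ln(A₂/A₁) = ln(47/6) / ln(153600/843.7) = 2.0584 / 5.2043 = 0.3955
c = S₁ / A₁^z = 6 / 843.7^0.3955 = 6 / 14.37 = 0.4176

0.418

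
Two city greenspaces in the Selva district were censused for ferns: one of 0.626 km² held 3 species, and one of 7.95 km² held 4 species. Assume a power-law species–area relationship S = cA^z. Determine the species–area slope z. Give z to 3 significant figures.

Taking logs: ln S = ln c + z ln A, so z = (ln S₂ − ln S₁)/(ln A₂ − ln A₁).
z = ln(4/3) / ln(7.95/0.626) = ln(1.333) / ln(12.7) = 0.2877 / 2.5416 = 0.1132

0.113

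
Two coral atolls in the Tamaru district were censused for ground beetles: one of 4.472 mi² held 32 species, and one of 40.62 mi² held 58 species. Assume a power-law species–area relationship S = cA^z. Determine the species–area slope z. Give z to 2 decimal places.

Taking logs: ln S = ln c + z ln A, so z = (ln S₂ − ln S₁)/(ln A₂ − ln A₁).
z = ln(58/32) / ln(40.62/4.472) = ln(1.812) / ln(9.083) = 0.5947 / 2.2064 = 0.2695

0.27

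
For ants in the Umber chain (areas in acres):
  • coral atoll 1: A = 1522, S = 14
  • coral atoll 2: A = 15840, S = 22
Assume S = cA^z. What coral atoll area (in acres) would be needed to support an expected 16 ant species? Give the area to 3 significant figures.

z = ln(22/14) / ln(15840/1522) = 0.4520 / 2.3425 = 0.1929
c = 14 / 1522^0.1929 = 14 / 4.112 = 3.405
A = (16/3.405)^(1/0.1929) ⇒ ln A = ln(4.699)/0.1929 = 8.0198
A = e^8.0198 ≈ 3041 acres

3040 acres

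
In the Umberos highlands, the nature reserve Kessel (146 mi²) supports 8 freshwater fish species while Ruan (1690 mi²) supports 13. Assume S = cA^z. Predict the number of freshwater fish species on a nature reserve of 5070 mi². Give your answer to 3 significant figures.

z = ln(13/8) / ln(1690/146) = 0.4855 / 2.4489 = 0.1983
c = 8 / 146^0.1983 = 8 / 2.686 = 2.978
S₃ = 2.978 × 5070^0.1983 = 2.978 × 5.427 ≈ 16.16

16.2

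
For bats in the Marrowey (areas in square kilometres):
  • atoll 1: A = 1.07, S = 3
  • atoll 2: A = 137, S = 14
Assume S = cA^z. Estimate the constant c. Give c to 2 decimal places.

2.94

z = ln(S₂/S₁) / ln(A₂/A₁) = ln(14/3) / ln(137/1.07) = 1.5404 / 4.8523 = 0.3175
c = S₁ / A₁^z = 3 / 1.07^0.3175 = 3 / 1.022 = 2.936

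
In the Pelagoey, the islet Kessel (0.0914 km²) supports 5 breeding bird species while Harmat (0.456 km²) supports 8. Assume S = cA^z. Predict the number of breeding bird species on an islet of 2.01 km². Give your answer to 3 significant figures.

z = ln(8/5) / ln(0.456/0.0914) = 0.4700 / 1.6072 = 0.2924
c = 5 / 0.0914^0.2924 = 5 / 0.4968 = 10.07
S₃ = 10.07 × 2.01^0.2924 = 10.07 × 1.226 ≈ 12.34

12.3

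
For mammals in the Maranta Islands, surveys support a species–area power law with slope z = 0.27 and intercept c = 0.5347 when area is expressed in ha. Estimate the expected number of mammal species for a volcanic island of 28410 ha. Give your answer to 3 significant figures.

8.52

S = 0.5347 × 28410^0.27
ln S = ln 0.5347 + 0.27 × ln 28410 = -0.6260 + 0.27 × 10.2545 = 2.1427
S = e^2.1427 ≈ 8.522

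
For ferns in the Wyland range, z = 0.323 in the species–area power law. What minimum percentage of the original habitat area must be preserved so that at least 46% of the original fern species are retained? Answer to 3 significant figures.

Need (A_new/A_old)^0.323 = 0.46, so A_new/A_old = 0.46^(1/0.323) = 0.46^3.096
ln(A_new/A_old) = ln 0.46 / 0.323 = -0.7765 / 0.323 = -2.4041
A_new/A_old = e^-2.4041 ≈ 0.09035

9.03%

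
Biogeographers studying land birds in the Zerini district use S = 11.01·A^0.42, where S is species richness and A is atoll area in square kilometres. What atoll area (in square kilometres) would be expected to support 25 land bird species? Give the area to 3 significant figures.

7.05 square kilometres

25 = 11.01 × A^0.42  ⇒  A^0.42 = 25/11.01 = 2.271
ln A = ln(2.271) / 0.42 = 0.8201 / 0.42 = 1.9526
A = e^1.9526 ≈ 7.047 square kilometres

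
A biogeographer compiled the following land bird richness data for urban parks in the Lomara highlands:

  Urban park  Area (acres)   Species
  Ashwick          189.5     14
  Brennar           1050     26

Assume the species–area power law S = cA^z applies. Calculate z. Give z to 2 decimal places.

Taking logs: ln S = ln c + z ln A, so z = (ln S₂ − ln S₁)/(ln A₂ − ln A₁).
z = ln(26/14) / ln(1050/189.5) = ln(1.857) / ln(5.541) = 0.6190 / 1.7122 = 0.3616

0.36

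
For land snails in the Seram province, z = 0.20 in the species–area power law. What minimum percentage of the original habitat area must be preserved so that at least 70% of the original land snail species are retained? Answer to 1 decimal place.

16.8%

Need (A_new/A_old)^0.2 = 0.7, so A_new/A_old = 0.7^(1/0.2) = 0.7^5
ln(A_new/A_old) = ln 0.7 / 0.2 = -0.3567 / 0.2 = -1.7834
A_new/A_old = e^-1.7834 ≈ 0.1681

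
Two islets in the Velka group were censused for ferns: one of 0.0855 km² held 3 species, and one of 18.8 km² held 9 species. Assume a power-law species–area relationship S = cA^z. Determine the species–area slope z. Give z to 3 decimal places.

Taking logs: ln S = ln c + z ln A, so z = (ln S₂ − ln S₁)/(ln A₂ − ln A₁).
z = ln(9/3) / ln(18.8/0.0855) = ln(3) / ln(219.9) = 1.0986 / 5.3931 = 0.2037

0.204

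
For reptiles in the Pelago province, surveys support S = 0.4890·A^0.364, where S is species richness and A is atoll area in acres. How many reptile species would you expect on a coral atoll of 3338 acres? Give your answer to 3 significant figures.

9.37

S = 0.489 × 3338^0.364
ln S = ln 0.489 + 0.364 × ln 3338 = -0.7154 + 0.364 × 8.1131 = 2.2378
S = e^2.2378 ≈ 9.373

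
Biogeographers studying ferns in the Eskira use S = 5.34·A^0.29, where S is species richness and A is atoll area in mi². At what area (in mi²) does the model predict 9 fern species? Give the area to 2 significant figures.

6.0 mi²

9 = 5.34 × A^0.29  ⇒  A^0.29 = 9/5.34 = 1.685
ln A = ln(1.685) / 0.29 = 0.5220 / 0.29 = 1.8000
A = e^1.8000 ≈ 6.05 mi²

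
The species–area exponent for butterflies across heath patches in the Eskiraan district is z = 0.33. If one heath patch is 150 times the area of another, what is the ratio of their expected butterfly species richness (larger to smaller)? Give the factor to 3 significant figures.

5.23

S₂/S₁ = (A₂/A₁)^z = 150^0.33
ln(S₂/S₁) = 0.33 × ln 150 = 0.33 × 5.0106 = 1.6535
S₂/S₁ = e^1.6535 ≈ 5.225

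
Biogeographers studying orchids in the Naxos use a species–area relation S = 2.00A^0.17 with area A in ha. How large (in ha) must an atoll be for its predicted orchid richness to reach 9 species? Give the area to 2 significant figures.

9 = 2 × A^0.17  ⇒  A^0.17 = 9/2 = 4.5
ln A = ln(4.5) / 0.17 = 1.5041 / 0.17 = 8.8475
A = e^8.8475 ≈ 6957 ha

7000 ha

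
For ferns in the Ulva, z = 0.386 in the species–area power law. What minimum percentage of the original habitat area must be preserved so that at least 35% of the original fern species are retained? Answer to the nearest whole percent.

Need (A_new/A_old)^0.386 = 0.35, so A_new/A_old = 0.35^(1/0.386) = 0.35^2.591
ln(A_new/A_old) = ln 0.35 / 0.386 = -1.0498 / 0.386 = -2.7197
A_new/A_old = e^-2.7197 ≈ 0.06589

7%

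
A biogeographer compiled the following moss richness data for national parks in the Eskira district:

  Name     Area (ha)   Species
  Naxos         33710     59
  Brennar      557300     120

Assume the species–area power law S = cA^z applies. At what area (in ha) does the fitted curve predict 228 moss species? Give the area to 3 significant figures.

7040000 ha

z = ln(120/59) / ln(557300/33710) = 0.7100 / 2.8053 = 0.2531
c = 59 / 33710^0.2531 = 59 / 13.99 = 4.217
A = (228/4.217)^(1/0.2531) ⇒ ln A = ln(54.07)/0.2531 = 15.7671
A = e^15.7671 ≈ 7039703 ha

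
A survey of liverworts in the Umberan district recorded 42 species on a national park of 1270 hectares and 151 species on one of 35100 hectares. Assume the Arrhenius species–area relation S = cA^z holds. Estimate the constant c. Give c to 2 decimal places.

2.67

z = ln(S₂/S₁) / ln(A₂/A₁) = ln(151/42) / ln(35100/1270) = 1.2796 / 3.3192 = 0.3855
c = S₁ / A₁^z = 42 / 1270^0.3855 = 42 / 15.72 = 2.671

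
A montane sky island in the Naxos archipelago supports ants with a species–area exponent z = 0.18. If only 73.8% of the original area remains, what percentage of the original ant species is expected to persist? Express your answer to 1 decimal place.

94.7%

S_new/S_old = (A_new/A_old)^z = 0.738^0.18
= exp(0.18 × ln 0.738) = exp(0.18 × -0.3038) = exp(-0.0547) ≈ 0.9468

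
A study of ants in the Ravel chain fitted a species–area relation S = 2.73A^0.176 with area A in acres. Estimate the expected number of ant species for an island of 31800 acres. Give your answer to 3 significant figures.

S = 2.73 × 31800^0.176
ln S = ln 2.73 + 0.176 × ln 31800 = 1.0043 + 0.176 × 10.3672 = 2.8289
S = e^2.8289 ≈ 16.93

16.9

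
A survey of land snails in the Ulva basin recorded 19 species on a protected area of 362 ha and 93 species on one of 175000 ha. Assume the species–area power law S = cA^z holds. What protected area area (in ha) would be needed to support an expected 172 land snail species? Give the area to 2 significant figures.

1900000 ha

z = ln(93/19) / ln(175000/362) = 1.5882 / 6.1809 = 0.2569
c = 19 / 362^0.2569 = 19 / 4.544 = 4.181
A = (172/4.181)^(1/0.2569) ⇒ ln A = ln(41.14)/0.2569 = 14.4656
A = e^14.4656 ≈ 1915762 ha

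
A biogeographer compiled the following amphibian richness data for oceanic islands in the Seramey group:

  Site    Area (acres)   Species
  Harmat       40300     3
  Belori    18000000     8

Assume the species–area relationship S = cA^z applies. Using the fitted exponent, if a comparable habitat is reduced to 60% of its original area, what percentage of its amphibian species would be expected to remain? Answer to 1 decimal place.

92.1%

z = ln(8/3) / ln(18000000/40300) = 0.9808 / 6.1018 = 0.1607
S_new/S_old = (A_new/A_old)^z = 0.6^0.1607 = exp(0.1607 × -0.5108) = 0.9212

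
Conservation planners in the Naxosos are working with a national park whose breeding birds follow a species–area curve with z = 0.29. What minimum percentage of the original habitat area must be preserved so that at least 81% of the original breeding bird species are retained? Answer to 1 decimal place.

48.4%

Need (A_new/A_old)^0.29 = 0.81, so A_new/A_old = 0.81^(1/0.29) = 0.81^3.448
ln(A_new/A_old) = ln 0.81 / 0.29 = -0.2107 / 0.29 = -0.7266
A_new/A_old = e^-0.7266 ≈ 0.4835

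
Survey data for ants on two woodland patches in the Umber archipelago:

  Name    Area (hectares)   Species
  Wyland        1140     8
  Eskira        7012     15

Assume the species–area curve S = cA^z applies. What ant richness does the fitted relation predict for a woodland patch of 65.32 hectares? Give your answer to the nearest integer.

3

z = ln(15/8) / ln(7012/1140) = 0.6286 / 1.8166 = 0.3460
c = 8 / 1140^0.3460 = 8 / 11.42 = 0.7003
S₃ = 0.7003 × 65.32^0.3460 = 0.7003 × 4.247 ≈ 2.974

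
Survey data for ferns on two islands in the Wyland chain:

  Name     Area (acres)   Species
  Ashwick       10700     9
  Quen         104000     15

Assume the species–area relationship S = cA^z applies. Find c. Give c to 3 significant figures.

1.12

z = ln(S₂/S₁) / ln(A₂/A₁) = ln(15/9) / ln(104000/10700) = 0.5108 / 2.2741 = 0.2246
c = S₁ / A₁^z = 9 / 10700^0.2246 = 9 / 8.037 = 1.12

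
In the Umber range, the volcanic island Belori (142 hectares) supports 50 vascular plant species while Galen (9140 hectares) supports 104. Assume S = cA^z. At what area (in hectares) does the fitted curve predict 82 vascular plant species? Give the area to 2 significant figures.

z = ln(104/50) / ln(9140/142) = 0.7324 / 4.1646 = 0.1759
c = 50 / 142^0.1759 = 50 / 2.391 = 20.92
A = (82/20.92)^(1/0.1759) ⇒ ln A = ln(3.92)/0.1759 = 7.7689
A = e^7.7689 ≈ 2366 hectares

2400 hectares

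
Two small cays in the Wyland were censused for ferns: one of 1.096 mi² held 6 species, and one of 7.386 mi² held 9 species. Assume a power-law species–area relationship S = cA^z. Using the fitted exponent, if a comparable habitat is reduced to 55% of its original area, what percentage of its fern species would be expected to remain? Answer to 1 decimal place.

88.1%

z = ln(9/6) / ln(7.386/1.096) = 0.4055 / 1.9079 = 0.2125
S_new/S_old = (A_new/A_old)^z = 0.55^0.2125 = exp(0.2125 × -0.5978) = 0.8807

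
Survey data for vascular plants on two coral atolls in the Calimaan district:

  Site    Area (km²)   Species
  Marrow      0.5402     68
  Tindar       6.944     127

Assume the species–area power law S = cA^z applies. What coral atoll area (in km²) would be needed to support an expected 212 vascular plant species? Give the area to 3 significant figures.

56.4 km²

z = ln(127/68) / ln(6.944/0.5402) = 0.6247 / 2.5537 = 0.2446
c = 68 / 0.5402^0.2446 = 68 / 0.8602 = 79.06
A = (212/79.06)^(1/0.2446) ⇒ ln A = ln(2.682)/0.2446 = 4.0326
A = e^4.0326 ≈ 56.41 km²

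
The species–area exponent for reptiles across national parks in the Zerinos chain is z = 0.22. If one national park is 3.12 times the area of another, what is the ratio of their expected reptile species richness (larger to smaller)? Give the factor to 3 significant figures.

S₂/S₁ = (A₂/A₁)^z = 3.12^0.22
ln(S₂/S₁) = 0.22 × ln 3.12 = 0.22 × 1.1378 = 0.2503
S₂/S₁ = e^0.2503 ≈ 1.284

1.28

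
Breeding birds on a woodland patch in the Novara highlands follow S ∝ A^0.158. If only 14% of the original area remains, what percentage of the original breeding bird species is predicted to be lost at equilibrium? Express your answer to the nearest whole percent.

27%

S_new/S_old = (A_new/A_old)^z = 0.14^0.158
= exp(0.158 × ln 0.14) = exp(0.158 × -1.9661) = exp(-0.3106) ≈ 0.733
Fraction lost = 1 − 0.733 = 0.267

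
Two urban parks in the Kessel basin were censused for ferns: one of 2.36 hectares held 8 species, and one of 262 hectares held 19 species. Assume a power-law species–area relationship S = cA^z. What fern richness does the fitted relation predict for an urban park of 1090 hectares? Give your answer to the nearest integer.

25

z = ln(19/8) / ln(262/2.36) = 0.8650 / 4.7097 = 0.1837
c = 8 / 2.36^0.1837 = 8 / 1.171 = 6.833
S₃ = 6.833 × 1090^0.1837 = 6.833 × 3.613 ≈ 24.69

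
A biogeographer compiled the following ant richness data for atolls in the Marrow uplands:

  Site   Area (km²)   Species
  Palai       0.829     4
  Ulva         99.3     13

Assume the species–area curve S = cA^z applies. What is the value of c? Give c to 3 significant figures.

z = ln(S₂/S₁) / ln(A₂/A₁) = ln(13/4) / ln(99.3/0.829) = 1.1787 / 4.7857 = 0.2463
c = S₁ / A₁^z = 4 / 0.829^0.2463 = 4 / 0.9549 = 4.189

4.19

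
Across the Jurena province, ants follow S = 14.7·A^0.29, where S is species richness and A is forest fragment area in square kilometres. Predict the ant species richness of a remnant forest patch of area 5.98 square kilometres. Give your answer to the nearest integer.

25

S = 14.7 × 5.98^0.29
ln S = ln 14.7 + 0.29 × ln 5.98 = 2.6878 + 0.29 × 1.7884 = 3.2065
S = e^3.2065 ≈ 24.69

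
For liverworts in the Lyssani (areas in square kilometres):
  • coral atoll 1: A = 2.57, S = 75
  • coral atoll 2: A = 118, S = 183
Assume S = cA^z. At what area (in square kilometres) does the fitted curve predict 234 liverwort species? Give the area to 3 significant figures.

339 square kilometres

z = ln(183/75) / ln(118/2.57) = 0.8920 / 3.8268 = 0.2331
c = 75 / 2.57^0.2331 = 75 / 1.246 = 60.19
A = (234/60.19)^(1/0.2331) ⇒ ln A = ln(3.888)/0.2331 = 5.8253
A = e^5.8253 ≈ 338.8 square kilometres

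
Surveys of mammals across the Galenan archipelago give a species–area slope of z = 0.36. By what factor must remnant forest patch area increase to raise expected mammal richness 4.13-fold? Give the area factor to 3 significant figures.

(A₂/A₁)^0.36 = 4.13, so A₂/A₁ = 4.13^(1/0.36) = 4.13^2.778
ln(A₂/A₁) = ln 4.13 / 0.36 = 1.4183 / 0.36 = 3.9397
A₂/A₁ = e^3.9397 ≈ 51.4

51.4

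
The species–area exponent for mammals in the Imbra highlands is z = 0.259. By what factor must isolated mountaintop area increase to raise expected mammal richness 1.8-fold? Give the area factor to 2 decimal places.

9.67

(A₂/A₁)^0.259 = 1.8, so A₂/A₁ = 1.8^(1/0.259) = 1.8^3.861
ln(A₂/A₁) = ln 1.8 / 0.259 = 0.5878 / 0.259 = 2.2694
A₂/A₁ = e^2.2694 ≈ 9.674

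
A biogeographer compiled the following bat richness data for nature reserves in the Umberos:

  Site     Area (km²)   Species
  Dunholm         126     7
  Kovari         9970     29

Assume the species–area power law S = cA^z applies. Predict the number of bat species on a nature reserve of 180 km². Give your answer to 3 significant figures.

7.86

z = ln(29/7) / ln(9970/126) = 1.4214 / 4.3711 = 0.3252
c = 7 / 126^0.3252 = 7 / 4.819 = 1.452
S₃ = 1.452 × 180^0.3252 = 1.452 × 5.412 ≈ 7.861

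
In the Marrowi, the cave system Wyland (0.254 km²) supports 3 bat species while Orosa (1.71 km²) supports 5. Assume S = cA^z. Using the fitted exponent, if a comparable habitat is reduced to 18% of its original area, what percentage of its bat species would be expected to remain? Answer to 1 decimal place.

63.2%

z = ln(5/3) / ln(1.71/0.254) = 0.5108 / 1.9069 = 0.2679
S_new/S_old = (A_new/A_old)^z = 0.18^0.2679 = exp(0.2679 × -1.7148) = 0.6317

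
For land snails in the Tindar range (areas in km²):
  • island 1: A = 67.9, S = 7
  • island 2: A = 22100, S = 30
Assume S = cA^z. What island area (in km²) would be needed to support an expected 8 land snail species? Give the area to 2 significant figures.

z = ln(30/7) / ln(22100/67.9) = 1.4553 / 5.7853 = 0.2515
c = 7 / 67.9^0.2515 = 7 / 2.889 = 2.423
A = (8/2.423)^(1/0.2515) ⇒ ln A = ln(3.302)/0.2515 = 4.7489
A = e^4.7489 ≈ 115.5 km²

120 km²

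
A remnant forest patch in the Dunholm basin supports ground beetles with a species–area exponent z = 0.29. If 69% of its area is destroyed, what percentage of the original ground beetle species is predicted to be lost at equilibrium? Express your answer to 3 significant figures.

28.8%

S_new/S_old = (A_new/A_old)^z = 0.31^0.29
= exp(0.29 × ln 0.31) = exp(0.29 × -1.1712) = exp(-0.3396) ≈ 0.712
Fraction lost = 1 − 0.712 = 0.288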